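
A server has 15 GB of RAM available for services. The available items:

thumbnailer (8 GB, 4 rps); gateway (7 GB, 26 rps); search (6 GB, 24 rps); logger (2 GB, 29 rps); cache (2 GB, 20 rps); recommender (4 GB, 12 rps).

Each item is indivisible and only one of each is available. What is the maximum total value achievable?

87 rps

Check high-value combinations within 15 GB:
- gateway+logger+cache+recommender: memory 7+2+2+4=15, value 26+29+20+12=87
- search+logger+cache+recommender: memory 6+2+2+4=14, value 24+29+20+12=85
- gateway+search+logger: memory 7+6+2=15, value 26+24+29=79
- gateway+logger+cache: memory 7+2+2=11, value 26+29+20=75
Best: 87 rps.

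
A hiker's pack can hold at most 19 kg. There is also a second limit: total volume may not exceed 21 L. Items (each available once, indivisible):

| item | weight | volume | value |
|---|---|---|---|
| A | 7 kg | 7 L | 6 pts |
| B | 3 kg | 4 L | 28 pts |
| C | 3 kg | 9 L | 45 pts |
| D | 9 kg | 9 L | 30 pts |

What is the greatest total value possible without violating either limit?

79 pts

Feasible sets respecting both limits:
- A+B+C: weight 13, volume 20, value 79
- C+D: weight 12, volume 18, value 75
- B+C: weight 6, volume 13, value 73
- A+B+D: weight 19, volume 20, value 64
Best: 79 pts.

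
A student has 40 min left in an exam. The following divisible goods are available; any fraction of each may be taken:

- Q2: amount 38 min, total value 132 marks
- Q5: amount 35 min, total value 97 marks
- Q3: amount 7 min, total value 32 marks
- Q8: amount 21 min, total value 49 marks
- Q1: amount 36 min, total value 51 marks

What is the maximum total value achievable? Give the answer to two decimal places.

Take in order of value per unit:
- Q3 (32/7 per unit): all 7 → value 32, running total 32.00
- Q2 (132/38 per unit): 33 of 38 → value 33×132/38 = 114.6316, running total 146.63
Total 146.63.

146.63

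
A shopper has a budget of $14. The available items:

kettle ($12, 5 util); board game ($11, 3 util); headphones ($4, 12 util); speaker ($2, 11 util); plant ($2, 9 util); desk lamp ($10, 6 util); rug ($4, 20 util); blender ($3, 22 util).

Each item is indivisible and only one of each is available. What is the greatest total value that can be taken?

65 util

Check high-value combinations within $14:
- headphones+speaker+rug+blender: cost 4+2+4+3=13, value 12+11+20+22=65
- headphones+plant+rug+blender: cost 4+2+4+3=13, value 12+9+20+22=63
- speaker+plant+rug+blender: cost 2+2+4+3=11, value 11+9+20+22=62
- headphones+speaker+plant+blender: cost 4+2+2+3=11, value 12+11+9+22=54
Best: 65 util.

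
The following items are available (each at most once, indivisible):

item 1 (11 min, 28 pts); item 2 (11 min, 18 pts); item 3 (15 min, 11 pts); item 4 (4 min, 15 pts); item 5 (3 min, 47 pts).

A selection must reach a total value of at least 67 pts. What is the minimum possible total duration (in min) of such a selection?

Subsets with value ≥ 67, sorted by total duration:
- item 1+item 5: duration 14, value 75
- item 1+item 4+item 5: duration 18, value 90
- item 2+item 4+item 5: duration 18, value 80
- item 3+item 4+item 5: duration 22, value 73
Minimum duration: 14 min.

14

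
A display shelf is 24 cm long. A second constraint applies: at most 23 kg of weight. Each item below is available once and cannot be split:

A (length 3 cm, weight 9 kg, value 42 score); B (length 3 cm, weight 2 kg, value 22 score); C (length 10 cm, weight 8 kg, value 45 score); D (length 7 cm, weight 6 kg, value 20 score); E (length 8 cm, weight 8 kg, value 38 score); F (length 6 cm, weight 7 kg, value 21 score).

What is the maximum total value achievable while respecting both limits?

Feasible sets respecting both limits:
- A+B+C: length 16, weight 19, value 109
- A+C+D: length 20, weight 23, value 107
- B+C+E: length 21, weight 18, value 105
- C+E+F: length 24, weight 23, value 104
Best: 109 score.

109 score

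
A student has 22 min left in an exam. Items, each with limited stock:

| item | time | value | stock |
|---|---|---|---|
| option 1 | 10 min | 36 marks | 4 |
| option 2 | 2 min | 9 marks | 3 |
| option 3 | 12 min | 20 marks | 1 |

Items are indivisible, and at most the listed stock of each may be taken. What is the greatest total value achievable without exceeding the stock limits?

81 marks

Best selections within time 22 and stock limits:
- 2×option 1 + 1×option 2: time 22, value 81
- 2×option 1: time 20, value 72
- 1×option 1 + 3×option 2: time 16, value 63
Best: 81 marks.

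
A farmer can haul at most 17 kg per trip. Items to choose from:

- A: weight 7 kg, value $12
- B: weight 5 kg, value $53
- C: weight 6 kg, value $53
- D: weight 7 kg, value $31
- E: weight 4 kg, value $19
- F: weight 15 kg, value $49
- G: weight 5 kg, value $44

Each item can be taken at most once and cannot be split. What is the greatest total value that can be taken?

$150

Check high-value combinations within 17 kg:
- B+C+G: weight 5+6+5=16, value 53+53+44=150
- B+D+G: weight 5+7+5=17, value 53+31+44=128
- B+C+E: weight 5+6+4=15, value 53+53+19=125
- B+E+G: weight 5+4+5=14, value 53+19+44=116
Best: $150.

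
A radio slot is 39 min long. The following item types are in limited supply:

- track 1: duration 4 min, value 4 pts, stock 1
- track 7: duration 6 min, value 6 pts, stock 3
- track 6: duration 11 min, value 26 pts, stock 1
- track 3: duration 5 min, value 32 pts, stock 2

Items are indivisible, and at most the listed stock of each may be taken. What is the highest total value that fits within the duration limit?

108 pts

Top feasible selections:
- 3×track 7 + 1×track 6 + 2×track 3: duration 39, value 108
- 1×track 1 + 2×track 7 + 1×track 6 + 2×track 3: duration 37, value 106
Best: 108 pts.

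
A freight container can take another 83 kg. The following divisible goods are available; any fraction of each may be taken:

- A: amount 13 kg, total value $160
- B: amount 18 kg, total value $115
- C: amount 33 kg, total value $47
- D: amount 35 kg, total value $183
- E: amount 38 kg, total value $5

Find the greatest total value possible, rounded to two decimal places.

Take in order of value per unit:
- A (160/13 per unit): all 13 → value 160, running total 160.00
- B (115/18 per unit): all 18 → value 115, running total 275.00
- D (183/35 per unit): all 35 → value 183, running total 458.00
- C (47/33 per unit): 17 of 33 → value 17×47/33 = 24.2121, running total 482.21
Total 482.21.

482.21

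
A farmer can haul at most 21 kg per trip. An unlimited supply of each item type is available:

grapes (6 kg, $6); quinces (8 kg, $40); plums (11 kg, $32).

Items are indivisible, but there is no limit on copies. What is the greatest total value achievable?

Best value-per-unit is quinces at 40/8, and filling with it alone uses weight 2×8=16. No mix of the others beats 2×40 = 80.

$80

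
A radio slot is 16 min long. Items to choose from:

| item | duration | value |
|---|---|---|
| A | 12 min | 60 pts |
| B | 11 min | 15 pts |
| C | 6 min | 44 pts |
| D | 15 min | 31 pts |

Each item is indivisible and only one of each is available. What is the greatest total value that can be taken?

Check high-value combinations within 16 min:
- A: duration 12, value 60
- C: duration 6, value 44
- D: duration 15, value 31
Best: 60 pts.

60 pts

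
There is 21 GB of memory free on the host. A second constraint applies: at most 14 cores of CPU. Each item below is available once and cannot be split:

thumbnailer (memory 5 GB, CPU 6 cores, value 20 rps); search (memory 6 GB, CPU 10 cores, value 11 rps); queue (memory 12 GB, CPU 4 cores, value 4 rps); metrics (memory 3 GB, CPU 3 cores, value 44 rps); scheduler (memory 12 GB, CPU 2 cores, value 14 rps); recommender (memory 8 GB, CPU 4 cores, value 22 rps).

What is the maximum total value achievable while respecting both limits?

86 rps

Feasible sets respecting both limits:
- thumbnailer+metrics+recommender: memory 16, CPU 13, value 86
- thumbnailer+metrics+scheduler: memory 20, CPU 11, value 78
- thumbnailer+queue+metrics: memory 20, CPU 13, value 68
- metrics+recommender: memory 11, CPU 7, value 66
Best: 86 rps.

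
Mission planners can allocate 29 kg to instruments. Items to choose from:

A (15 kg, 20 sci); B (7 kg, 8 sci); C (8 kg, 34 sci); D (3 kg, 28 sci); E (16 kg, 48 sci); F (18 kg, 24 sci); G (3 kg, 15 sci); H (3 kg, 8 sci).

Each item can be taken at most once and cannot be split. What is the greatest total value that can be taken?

110 sci

Check high-value combinations within 29 kg:
- C+D+E: mass 8+3+16=27, value 34+28+48=110
- D+E+G+H: mass 3+16+3+3=25, value 28+48+15+8=99
- B+D+E+G: mass 7+3+16+3=29, value 8+28+48+15=99
- C+E+G: mass 8+16+3=27, value 34+48+15=97
- A+C+D+G: mass 15+8+3+3=29, value 20+34+28+15=97
Best: 110 sci.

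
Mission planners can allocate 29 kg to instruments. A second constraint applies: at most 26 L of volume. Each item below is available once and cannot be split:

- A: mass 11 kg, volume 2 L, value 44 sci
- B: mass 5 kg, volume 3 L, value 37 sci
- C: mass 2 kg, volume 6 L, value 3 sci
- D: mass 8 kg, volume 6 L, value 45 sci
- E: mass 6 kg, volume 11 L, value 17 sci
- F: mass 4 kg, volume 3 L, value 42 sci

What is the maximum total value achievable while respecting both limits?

168 sci

Feasible sets respecting both limits:
- A+B+D+F: mass 28, volume 14, value 168
- A+D+E+F: mass 29, volume 22, value 148
- A+B+C+E+F: mass 28, volume 25, value 143
Best: 168 sci.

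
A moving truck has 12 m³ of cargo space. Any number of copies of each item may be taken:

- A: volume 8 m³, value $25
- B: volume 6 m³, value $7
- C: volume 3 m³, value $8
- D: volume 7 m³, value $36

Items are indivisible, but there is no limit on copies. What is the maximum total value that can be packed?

Best value-per-unit is D at 36/7; filling with it alone gives 1×36 = 36.
Optimal mix: 1×C + 1×D → volume 10, value 44.

$44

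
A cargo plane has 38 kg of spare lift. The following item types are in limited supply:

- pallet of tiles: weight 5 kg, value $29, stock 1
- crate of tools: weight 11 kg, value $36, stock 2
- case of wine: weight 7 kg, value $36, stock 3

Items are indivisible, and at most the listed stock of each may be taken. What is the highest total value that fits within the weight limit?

$173

Best selections within weight 38 and stock limits:
- 1×pallet of tiles + 1×crate of tools + 3×case of wine: weight 37, value 173
- 1×crate of tools + 3×case of wine: weight 32, value 144
- 2×crate of tools + 2×case of wine: weight 36, value 144
Best: $173.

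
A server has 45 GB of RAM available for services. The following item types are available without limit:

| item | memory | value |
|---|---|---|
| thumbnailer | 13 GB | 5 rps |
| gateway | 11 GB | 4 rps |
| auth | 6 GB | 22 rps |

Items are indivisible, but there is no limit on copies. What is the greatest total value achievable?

154 rps

Best value-per-unit is auth at 22/6, and filling with it alone uses memory 7×6=42. No mix of the others beats 7×22 = 154.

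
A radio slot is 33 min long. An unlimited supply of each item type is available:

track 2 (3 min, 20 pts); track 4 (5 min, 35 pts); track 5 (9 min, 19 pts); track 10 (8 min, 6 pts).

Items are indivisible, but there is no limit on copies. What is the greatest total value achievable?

230 pts

Best value-per-unit is track 4 at 35/5; filling with it alone gives 6×35 = 210.
Optimal mix: 1×track 2 + 6×track 4 → duration 33, value 230.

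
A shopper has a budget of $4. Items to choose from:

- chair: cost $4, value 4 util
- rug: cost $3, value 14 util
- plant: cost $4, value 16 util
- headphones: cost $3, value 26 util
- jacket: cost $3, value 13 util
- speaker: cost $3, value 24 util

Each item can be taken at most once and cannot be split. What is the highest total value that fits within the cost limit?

This is a 0/1 knapsack; check combinations near the capacity.
- headphones: cost 3, value 26
- speaker: cost 3, value 24
- plant: cost 4, value 16
- rug: cost 3, value 14
- jacket: cost 3, value 13
Best: 26 util.

26 util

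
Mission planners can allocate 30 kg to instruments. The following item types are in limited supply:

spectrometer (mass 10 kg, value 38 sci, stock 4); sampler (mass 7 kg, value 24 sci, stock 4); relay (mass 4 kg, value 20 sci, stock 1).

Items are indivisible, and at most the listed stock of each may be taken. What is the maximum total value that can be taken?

Best selections within mass 30 and stock limits:
- 3×spectrometer: mass 30, value 114
- 1×spectrometer + 2×sampler + 1×relay: mass 28, value 106
- 2×spectrometer + 1×sampler: mass 27, value 100
- 2×spectrometer + 1×relay: mass 24, value 96
Best: 114 sci.

114 sci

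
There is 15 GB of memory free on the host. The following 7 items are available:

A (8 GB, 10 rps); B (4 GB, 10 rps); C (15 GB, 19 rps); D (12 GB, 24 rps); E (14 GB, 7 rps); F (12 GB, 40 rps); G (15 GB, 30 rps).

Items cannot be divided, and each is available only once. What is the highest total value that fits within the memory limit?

40 rps

Check high-value combinations within 15 GB:
- F: memory 12, value 40
- G: memory 15, value 30
- D: memory 12, value 24
Best: 40 rps.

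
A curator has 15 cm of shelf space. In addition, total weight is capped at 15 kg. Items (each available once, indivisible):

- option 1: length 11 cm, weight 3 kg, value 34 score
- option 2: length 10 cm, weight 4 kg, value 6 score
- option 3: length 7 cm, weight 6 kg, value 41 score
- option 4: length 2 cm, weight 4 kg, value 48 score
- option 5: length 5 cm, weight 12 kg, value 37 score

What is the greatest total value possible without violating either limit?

Feasible sets respecting both limits:
- option 3+option 4: length 9, weight 10, value 89
- option 1+option 4: length 13, weight 7, value 82
- option 2+option 4: length 12, weight 8, value 54
- option 4: length 2, weight 4, value 48
Best: 89 score.

89 score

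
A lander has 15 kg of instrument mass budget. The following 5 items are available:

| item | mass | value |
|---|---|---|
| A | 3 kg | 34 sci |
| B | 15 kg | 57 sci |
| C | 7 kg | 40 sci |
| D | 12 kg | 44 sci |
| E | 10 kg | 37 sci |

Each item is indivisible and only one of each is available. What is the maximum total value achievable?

78 sci

Check high-value combinations within 15 kg:
- A+D: mass 3+12=15, value 34+44=78
- A+C: mass 3+7=10, value 34+40=74
- A+E: mass 3+10=13, value 34+37=71
Best: 78 sci.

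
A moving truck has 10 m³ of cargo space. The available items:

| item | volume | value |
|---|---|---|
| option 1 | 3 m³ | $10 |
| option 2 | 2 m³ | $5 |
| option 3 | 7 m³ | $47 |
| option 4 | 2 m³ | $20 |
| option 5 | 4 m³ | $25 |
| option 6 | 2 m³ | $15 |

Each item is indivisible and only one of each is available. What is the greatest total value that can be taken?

Check high-value combinations within 10 m³:
- option 3+option 4: volume 7+2=9, value 47+20=67
- option 2+option 4+option 5+option 6: volume 2+2+4+2=10, value 5+20+25+15=65
- option 3+option 6: volume 7+2=9, value 47+15=62
- option 4+option 5+option 6: volume 2+4+2=8, value 20+25+15=60
Best: $67.

$67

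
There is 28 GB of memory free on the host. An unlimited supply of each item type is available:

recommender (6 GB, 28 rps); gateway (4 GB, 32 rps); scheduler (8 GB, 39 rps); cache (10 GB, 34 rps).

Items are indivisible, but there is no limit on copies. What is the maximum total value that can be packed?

Best value-per-unit is gateway at 32/4, and filling with it alone uses memory 7×4=28. No mix of the others beats 7×32 = 224.

224 rps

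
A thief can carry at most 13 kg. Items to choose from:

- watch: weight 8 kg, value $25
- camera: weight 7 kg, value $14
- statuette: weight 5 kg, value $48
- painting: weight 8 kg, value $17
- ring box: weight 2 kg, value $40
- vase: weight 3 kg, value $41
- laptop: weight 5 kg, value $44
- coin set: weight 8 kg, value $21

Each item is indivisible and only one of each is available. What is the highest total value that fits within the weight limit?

$133

Check high-value combinations within 13 kg:
- statuette+vase+laptop: weight 5+3+5=13, value 48+41+44=133
- statuette+ring box+laptop: weight 5+2+5=12, value 48+40+44=132
- statuette+ring box+vase: weight 5+2+3=10, value 48+40+41=129
Best: $133.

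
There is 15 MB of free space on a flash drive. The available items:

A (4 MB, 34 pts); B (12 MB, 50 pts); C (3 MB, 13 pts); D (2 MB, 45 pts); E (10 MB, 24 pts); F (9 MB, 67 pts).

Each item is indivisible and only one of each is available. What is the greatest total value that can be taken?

146 pts

Check high-value combinations within 15 MB:
- A+D+F: size 4+2+9=15, value 34+45+67=146
- C+D+F: size 3+2+9=14, value 13+45+67=125
- D+F: size 2+9=11, value 45+67=112
Best: 146 pts.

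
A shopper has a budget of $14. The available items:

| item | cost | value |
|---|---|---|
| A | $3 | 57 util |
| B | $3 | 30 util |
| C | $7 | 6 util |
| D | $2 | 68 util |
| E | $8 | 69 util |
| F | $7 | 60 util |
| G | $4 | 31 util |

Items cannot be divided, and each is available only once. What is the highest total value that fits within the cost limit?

194 util

Check high-value combinations within $14:
- A+D+E: cost 3+2+8=13, value 57+68+69=194
- A+B+D+G: cost 3+3+2+4=12, value 57+30+68+31=186
- A+D+F: cost 3+2+7=12, value 57+68+60=185
- D+E+G: cost 2+8+4=14, value 68+69+31=168
- B+D+E: cost 3+2+8=13, value 30+68+69=167
Best: 194 util.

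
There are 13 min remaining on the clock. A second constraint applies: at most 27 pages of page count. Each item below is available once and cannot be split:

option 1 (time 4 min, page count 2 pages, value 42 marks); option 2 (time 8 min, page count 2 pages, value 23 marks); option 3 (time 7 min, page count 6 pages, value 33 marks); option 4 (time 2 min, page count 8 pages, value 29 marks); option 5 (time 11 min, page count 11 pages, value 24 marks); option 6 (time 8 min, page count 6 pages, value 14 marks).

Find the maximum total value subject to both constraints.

Feasible sets respecting both limits:
- option 1+option 3+option 4: time 13, page count 16, value 104
- option 1+option 3: time 11, page count 8, value 75
- option 1+option 4: time 6, page count 10, value 71
Best: 104 marks.

104 marks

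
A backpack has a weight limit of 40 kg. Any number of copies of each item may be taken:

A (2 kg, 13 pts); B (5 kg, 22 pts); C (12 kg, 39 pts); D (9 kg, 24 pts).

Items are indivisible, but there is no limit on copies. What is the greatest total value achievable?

Best value-per-unit is A at 13/2, and filling with it alone uses weight 20×2=40. No mix of the others beats 20×13 = 260.

260 pts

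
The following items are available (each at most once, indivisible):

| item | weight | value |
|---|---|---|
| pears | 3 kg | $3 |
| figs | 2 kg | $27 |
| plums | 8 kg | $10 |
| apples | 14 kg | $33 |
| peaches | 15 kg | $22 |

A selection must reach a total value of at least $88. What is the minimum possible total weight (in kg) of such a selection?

39

Subsets with value ≥ 88, sorted by total weight:
- figs+plums+apples+peaches: weight 39, value 92
- pears+figs+plums+apples+peaches: weight 42, value 95
Minimum weight: 39 kg.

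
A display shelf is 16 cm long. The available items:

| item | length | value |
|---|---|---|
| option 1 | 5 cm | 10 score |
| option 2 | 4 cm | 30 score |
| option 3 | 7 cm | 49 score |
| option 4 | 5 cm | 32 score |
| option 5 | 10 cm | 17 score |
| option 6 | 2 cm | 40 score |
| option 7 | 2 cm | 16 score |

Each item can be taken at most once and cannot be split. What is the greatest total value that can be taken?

Check high-value combinations within 16 cm:
- option 3+option 4+option 6+option 7: length 7+5+2+2=16, value 49+32+40+16=137
- option 2+option 3+option 6+option 7: length 4+7+2+2=15, value 30+49+40+16=135
- option 3+option 4+option 6: length 7+5+2=14, value 49+32+40=121
- option 2+option 3+option 6: length 4+7+2=13, value 30+49+40=119
Best: 137 score.

137 score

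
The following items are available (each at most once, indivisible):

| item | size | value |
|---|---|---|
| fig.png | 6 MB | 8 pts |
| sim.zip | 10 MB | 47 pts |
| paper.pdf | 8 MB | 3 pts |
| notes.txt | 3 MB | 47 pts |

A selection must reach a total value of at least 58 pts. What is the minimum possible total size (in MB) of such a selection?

Subsets with value ≥ 58, sorted by total size:
- sim.zip+notes.txt: size 13, value 94
- fig.png+paper.pdf+notes.txt: size 17, value 58
- fig.png+sim.zip+notes.txt: size 19, value 102
Minimum size: 13 MB.

13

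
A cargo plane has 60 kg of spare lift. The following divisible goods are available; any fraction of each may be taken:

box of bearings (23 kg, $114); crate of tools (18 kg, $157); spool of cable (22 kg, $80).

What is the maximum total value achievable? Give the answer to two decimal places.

340.09

Take in order of value per unit:
- crate of tools (157/18 per unit): all 18 → value 157, running total 157.00
- box of bearings (114/23 per unit): all 23 → value 114, running total 271.00
- spool of cable (80/22 per unit): 19 of 22 → value 19×80/22 = 69.0909, running total 340.09
Total 340.09.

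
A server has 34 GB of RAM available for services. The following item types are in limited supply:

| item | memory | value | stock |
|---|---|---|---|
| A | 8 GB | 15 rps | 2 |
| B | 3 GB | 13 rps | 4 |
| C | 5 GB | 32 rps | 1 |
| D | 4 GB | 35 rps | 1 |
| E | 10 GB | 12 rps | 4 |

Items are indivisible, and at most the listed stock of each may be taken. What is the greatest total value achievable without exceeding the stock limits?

Top feasible selections:
- 2×A + 3×B + 1×C + 1×D: memory 34, value 136
- 1×A + 4×B + 1×C + 1×D: memory 29, value 134
- 4×B + 1×C + 1×D + 1×E: memory 31, value 131
Best: 136 rps.

136 rps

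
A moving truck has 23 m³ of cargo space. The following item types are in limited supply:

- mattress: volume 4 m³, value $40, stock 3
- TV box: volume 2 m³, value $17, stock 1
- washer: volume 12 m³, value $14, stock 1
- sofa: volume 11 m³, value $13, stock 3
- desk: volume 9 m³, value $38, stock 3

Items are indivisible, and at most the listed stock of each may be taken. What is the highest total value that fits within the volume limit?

$175

Top feasible selections:
- 3×mattress + 1×TV box + 1×desk: volume 23, value 175
- 3×mattress + 1×desk: volume 21, value 158
Best: $175.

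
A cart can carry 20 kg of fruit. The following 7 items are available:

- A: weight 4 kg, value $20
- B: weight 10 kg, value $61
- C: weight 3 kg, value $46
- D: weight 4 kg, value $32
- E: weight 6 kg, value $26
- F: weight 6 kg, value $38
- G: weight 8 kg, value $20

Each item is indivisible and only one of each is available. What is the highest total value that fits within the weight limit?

$145

Check high-value combinations within 20 kg:
- B+C+F: weight 10+3+6=19, value 61+46+38=145
- C+D+E+F: weight 3+4+6+6=19, value 46+32+26+38=142
- B+C+D: weight 10+3+4=17, value 61+46+32=139
- A+C+D+F: weight 4+3+4+6=17, value 20+46+32+38=136
Best: $145.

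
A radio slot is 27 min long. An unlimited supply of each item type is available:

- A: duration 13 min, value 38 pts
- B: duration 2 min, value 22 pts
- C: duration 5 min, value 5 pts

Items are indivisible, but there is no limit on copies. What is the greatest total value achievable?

Best value-per-unit is B at 22/2, and filling with it alone uses duration 13×2=26. No mix of the others beats 13×22 = 286.

286 pts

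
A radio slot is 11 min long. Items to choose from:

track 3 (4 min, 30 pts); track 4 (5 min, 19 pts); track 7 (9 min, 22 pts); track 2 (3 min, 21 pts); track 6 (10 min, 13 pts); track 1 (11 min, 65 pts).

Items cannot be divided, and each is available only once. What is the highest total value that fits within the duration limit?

65 pts

This is a 0/1 knapsack; check combinations near the capacity.
- track 1: duration 11, value 65
- track 3+track 2: duration 4+3=7, value 30+21=51
- track 3+track 4: duration 4+5=9, value 30+19=49
- track 4+track 2: duration 5+3=8, value 19+21=40
Best: 65 pts.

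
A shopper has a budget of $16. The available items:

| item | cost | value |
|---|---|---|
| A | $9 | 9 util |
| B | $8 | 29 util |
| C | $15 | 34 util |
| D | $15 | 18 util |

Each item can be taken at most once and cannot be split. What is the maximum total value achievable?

34 util

Check high-value combinations within $16:
- C: cost 15, value 34
- B: cost 8, value 29
- D: cost 15, value 18
- A: cost 9, value 9
Best: 34 util.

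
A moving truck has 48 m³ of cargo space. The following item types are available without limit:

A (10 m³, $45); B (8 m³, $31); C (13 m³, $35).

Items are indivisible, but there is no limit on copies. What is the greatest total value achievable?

Best value-per-unit is A at 45/10; filling with it alone gives 4×45 = 180.
Optimal mix: 4×A + 1×B → volume 48, value 211.

$211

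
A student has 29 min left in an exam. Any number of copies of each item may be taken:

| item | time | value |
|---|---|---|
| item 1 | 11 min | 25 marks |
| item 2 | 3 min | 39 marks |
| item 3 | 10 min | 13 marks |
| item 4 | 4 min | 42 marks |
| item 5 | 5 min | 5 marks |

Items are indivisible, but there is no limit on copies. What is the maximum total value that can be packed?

357 marks

Best value-per-unit is item 2 at 39/3; filling with it alone gives 9×39 = 351.
Optimal mix: 7×item 2 + 2×item 4 → time 29, value 357.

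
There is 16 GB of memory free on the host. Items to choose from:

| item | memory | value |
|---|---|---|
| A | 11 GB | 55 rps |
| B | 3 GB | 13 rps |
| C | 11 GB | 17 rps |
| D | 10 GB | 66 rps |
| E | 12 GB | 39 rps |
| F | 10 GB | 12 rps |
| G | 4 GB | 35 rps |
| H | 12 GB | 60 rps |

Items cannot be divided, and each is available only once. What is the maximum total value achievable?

101 rps

Check high-value combinations within 16 GB:
- D+G: memory 10+4=14, value 66+35=101
- G+H: memory 4+12=16, value 35+60=95
- A+G: memory 11+4=15, value 55+35=90
- B+D: memory 3+10=13, value 13+66=79
Best: 101 rps.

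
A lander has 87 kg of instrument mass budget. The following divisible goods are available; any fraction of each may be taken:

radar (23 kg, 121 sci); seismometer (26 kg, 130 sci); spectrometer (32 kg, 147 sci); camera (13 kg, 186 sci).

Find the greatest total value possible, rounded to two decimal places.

Take in order of value per unit:
- camera (186/13 per unit): all 13 → value 186, running total 186.00
- radar (121/23 per unit): all 23 → value 121, running total 307.00
- seismometer (130/26 per unit): all 26 → value 130, running total 437.00
- spectrometer (147/32 per unit): 25 of 32 → value 25×147/32 = 114.8438, running total 551.84
Total 551.84.

551.84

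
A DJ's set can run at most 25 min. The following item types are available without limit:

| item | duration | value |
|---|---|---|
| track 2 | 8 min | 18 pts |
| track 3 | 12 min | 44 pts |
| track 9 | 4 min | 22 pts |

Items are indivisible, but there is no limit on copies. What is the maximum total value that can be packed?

Best value-per-unit is track 9 at 22/4, and filling with it alone uses duration 6×4=24. No mix of the others beats 6×22 = 132.

132 pts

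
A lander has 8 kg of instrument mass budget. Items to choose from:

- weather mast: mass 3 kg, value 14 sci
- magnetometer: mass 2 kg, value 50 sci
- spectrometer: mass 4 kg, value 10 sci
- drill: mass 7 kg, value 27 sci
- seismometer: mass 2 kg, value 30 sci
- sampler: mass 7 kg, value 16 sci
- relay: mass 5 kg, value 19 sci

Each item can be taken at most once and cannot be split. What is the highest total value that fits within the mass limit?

Check high-value combinations within 8 kg:
- weather mast+magnetometer+seismometer: mass 3+2+2=7, value 14+50+30=94
- magnetometer+spectrometer+seismometer: mass 2+4+2=8, value 50+10+30=90
- magnetometer+seismometer: mass 2+2=4, value 50+30=80
- magnetometer+relay: mass 2+5=7, value 50+19=69
- weather mast+magnetometer: mass 3+2=5, value 14+50=64
Best: 94 sci.

94 sci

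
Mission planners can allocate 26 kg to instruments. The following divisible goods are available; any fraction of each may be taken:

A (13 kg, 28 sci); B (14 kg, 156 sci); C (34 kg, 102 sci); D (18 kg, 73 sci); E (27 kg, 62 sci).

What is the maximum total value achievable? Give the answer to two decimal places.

Take in order of value per unit:
- B (156/14 per unit): all 14 → value 156, running total 156.00
- D (73/18 per unit): 12 of 18 → value 12×73/18 = 48.6667, running total 204.67
Total 204.67.

204.67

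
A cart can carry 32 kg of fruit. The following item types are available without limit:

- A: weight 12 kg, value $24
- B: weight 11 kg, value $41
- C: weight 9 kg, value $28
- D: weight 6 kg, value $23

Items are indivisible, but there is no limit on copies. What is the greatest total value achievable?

$115

Best value-per-unit is D at 23/6; filling with it alone gives 5×23 = 115.
Optimal mix: 1×B + 1×C + 2×D → weight 32, value 115.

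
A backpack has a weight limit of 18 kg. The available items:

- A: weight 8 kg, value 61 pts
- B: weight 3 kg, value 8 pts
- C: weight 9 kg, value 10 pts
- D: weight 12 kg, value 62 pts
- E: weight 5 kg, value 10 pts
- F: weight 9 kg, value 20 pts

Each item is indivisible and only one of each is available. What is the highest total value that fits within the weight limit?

Check high-value combinations within 18 kg:
- A+F: weight 8+9=17, value 61+20=81
- A+B+E: weight 8+3+5=16, value 61+8+10=79
- D+E: weight 12+5=17, value 62+10=72
- A+E: weight 8+5=13, value 61+10=71
- A+C: weight 8+9=17, value 61+10=71
Best: 81 pts.

81 pts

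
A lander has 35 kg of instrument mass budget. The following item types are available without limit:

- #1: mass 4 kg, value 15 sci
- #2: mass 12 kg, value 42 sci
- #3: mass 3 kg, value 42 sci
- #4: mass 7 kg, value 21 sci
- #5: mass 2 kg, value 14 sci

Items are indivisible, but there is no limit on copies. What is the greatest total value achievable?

Best value-per-unit is #3 at 42/3; filling with it alone gives 11×42 = 462.
Optimal mix: 11×#3 + 1×#5 → mass 35, value 476.

476 sci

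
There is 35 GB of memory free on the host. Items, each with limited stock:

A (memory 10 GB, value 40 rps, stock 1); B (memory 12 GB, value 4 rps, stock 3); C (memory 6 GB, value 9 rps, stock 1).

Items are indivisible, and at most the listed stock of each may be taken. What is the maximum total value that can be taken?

Best selections within memory 35 and stock limits:
- 1×A + 1×B + 1×C: memory 28, value 53
- 1×A + 1×C: memory 16, value 49
- 1×A + 2×B: memory 34, value 48
- 1×A + 1×B: memory 22, value 44
Best: 53 rps.

53 rps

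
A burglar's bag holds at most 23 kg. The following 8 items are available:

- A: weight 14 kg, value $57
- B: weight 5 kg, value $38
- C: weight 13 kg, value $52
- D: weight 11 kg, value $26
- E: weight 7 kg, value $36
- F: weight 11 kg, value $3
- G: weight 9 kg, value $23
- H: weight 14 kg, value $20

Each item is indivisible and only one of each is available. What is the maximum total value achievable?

$100

Check high-value combinations within 23 kg:
- B+D+E: weight 5+11+7=23, value 38+26+36=100
- B+E+G: weight 5+7+9=21, value 38+36+23=97
- A+B: weight 14+5=19, value 57+38=95
Best: $100.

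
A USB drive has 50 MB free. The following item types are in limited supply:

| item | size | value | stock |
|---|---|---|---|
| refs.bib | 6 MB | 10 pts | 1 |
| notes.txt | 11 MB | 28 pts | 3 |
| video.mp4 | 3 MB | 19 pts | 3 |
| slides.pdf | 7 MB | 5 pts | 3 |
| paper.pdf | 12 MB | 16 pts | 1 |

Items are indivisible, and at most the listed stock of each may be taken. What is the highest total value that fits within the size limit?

151 pts

Top feasible selections:
- 1×refs.bib + 3×notes.txt + 3×video.mp4: size 48, value 151
- 3×notes.txt + 3×video.mp4 + 1×slides.pdf: size 49, value 146
Best: 151 pts.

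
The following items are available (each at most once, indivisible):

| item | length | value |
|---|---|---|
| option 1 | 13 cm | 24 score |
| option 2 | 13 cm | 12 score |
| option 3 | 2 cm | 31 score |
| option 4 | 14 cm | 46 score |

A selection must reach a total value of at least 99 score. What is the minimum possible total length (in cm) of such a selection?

Subsets with value ≥ 99, sorted by total length:
- option 1+option 3+option 4: length 29, value 101
- option 1+option 2+option 3+option 4: length 42, value 113
Minimum length: 29 cm.

29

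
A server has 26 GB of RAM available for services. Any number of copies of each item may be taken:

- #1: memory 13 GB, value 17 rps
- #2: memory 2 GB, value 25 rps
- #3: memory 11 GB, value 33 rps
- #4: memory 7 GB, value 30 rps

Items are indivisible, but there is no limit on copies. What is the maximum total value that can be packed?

Best value-per-unit is #2 at 25/2, and filling with it alone uses memory 13×2=26. No mix of the others beats 13×25 = 325.

325 rps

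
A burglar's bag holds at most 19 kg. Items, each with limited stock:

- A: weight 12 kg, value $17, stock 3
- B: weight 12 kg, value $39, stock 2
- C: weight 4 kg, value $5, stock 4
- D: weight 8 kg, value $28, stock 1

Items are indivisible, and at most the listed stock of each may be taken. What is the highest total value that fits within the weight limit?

$44

Top feasible selections:
- 1×B + 1×C: weight 16, value 44
- 1×B: weight 12, value 39
- 2×C + 1×D: weight 16, value 38
- 1×C + 1×D: weight 12, value 33
Best: $44.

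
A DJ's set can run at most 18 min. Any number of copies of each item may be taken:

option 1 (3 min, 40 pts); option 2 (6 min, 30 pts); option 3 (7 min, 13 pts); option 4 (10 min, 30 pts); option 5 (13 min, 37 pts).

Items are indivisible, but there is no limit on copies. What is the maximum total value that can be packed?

240 pts

Best value-per-unit is option 1 at 40/3, and filling with it alone uses duration 6×3=18. No mix of the others beats 6×40 = 240.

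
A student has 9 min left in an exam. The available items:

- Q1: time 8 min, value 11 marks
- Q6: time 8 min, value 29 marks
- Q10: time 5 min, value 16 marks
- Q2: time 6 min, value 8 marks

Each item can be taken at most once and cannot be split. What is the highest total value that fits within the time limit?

This is a 0/1 knapsack; check combinations near the capacity.
- Q6: time 8, value 29
- Q10: time 5, value 16
- Q1: time 8, value 11
Best: 29 marks.

29 marks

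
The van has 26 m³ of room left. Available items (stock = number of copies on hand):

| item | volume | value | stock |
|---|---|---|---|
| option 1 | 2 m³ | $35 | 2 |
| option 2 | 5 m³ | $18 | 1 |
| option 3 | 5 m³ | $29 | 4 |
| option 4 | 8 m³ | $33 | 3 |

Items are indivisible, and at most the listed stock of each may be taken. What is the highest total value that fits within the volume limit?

Best selections within volume 26 and stock limits:
- 2×option 1 + 4×option 3: volume 24, value 186
- 2×option 1 + 1×option 2 + 3×option 3: volume 24, value 175
- 2×option 1 + 1×option 3 + 2×option 4: volume 25, value 165
Best: $186.

$186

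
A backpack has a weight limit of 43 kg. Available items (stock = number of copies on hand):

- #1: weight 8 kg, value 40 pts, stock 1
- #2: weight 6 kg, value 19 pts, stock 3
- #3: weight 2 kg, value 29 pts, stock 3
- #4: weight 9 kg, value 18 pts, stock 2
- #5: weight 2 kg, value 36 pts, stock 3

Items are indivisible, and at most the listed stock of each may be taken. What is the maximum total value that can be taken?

292 pts

Best selections within weight 43 and stock limits:
- 1×#1 + 3×#2 + 3×#3 + 3×#5: weight 38, value 292
- 1×#1 + 2×#2 + 3×#3 + 1×#4 + 3×#5: weight 41, value 291
- 1×#1 + 2×#2 + 3×#3 + 3×#5: weight 32, value 273
- 1×#1 + 1×#2 + 3×#3 + 1×#4 + 3×#5: weight 35, value 272
Best: 292 pts.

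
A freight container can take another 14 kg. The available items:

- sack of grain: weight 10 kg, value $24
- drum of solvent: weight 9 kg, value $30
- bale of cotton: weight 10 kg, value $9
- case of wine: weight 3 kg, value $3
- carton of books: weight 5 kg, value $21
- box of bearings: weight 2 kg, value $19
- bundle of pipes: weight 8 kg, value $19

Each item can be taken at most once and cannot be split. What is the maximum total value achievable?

Check high-value combinations within 14 kg:
- drum of solvent+case of wine+box of bearings: weight 9+3+2=14, value 30+3+19=52
- drum of solvent+carton of books: weight 9+5=14, value 30+21=51
- drum of solvent+box of bearings: weight 9+2=11, value 30+19=49
- case of wine+carton of books+box of bearings: weight 3+5+2=10, value 3+21+19=43
Best: $52.

$52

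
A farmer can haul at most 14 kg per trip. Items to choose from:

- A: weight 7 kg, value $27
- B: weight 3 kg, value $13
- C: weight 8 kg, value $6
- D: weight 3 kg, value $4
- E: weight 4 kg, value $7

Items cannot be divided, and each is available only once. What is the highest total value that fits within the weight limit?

$47

Check high-value combinations within 14 kg:
- A+B+E: weight 7+3+4=14, value 27+13+7=47
- A+B+D: weight 7+3+3=13, value 27+13+4=44
- A+B: weight 7+3=10, value 27+13=40
- A+D+E: weight 7+3+4=14, value 27+4+7=38
- A+E: weight 7+4=11, value 27+7=34
Best: $47.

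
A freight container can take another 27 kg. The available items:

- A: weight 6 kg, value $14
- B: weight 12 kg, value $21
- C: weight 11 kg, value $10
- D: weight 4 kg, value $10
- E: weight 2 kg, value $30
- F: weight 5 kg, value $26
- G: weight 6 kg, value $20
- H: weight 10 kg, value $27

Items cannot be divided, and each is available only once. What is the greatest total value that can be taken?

$113

Check high-value combinations within 27 kg:
- D+E+F+G+H: weight 4+2+5+6+10=27, value 10+30+26+20+27=113
- A+D+E+F+H: weight 6+4+2+5+10=27, value 14+10+30+26+27=107
- E+F+G+H: weight 2+5+6+10=23, value 30+26+20+27=103
- A+D+E+F+G: weight 6+4+2+5+6=23, value 14+10+30+26+20=100
- A+E+F+H: weight 6+2+5+10=23, value 14+30+26+27=97
Best: $113.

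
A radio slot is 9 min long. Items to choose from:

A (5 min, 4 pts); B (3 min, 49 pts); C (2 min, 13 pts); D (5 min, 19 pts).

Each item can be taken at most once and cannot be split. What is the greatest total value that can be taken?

Check high-value combinations within 9 min:
- B+D: duration 3+5=8, value 49+19=68
- B+C: duration 3+2=5, value 49+13=62
- A+B: duration 5+3=8, value 4+49=53
- B: duration 3, value 49
Best: 68 pts.

68 pts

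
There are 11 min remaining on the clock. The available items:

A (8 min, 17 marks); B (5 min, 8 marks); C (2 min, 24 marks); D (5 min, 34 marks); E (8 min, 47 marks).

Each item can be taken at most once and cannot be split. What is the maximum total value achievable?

71 marks

Check high-value combinations within 11 min:
- C+E: time 2+8=10, value 24+47=71
- C+D: time 2+5=7, value 24+34=58
- E: time 8, value 47
- B+D: time 5+5=10, value 8+34=42
- A+C: time 8+2=10, value 17+24=41
Best: 71 marks.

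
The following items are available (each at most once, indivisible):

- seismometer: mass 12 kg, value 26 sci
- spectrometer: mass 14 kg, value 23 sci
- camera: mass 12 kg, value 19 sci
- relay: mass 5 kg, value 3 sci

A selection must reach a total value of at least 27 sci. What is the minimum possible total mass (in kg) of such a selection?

Subsets with value ≥ 27, sorted by total mass:
- seismometer+relay: mass 17, value 29
- seismometer+camera: mass 24, value 45
- seismometer+spectrometer: mass 26, value 49
Minimum mass: 17 kg.

17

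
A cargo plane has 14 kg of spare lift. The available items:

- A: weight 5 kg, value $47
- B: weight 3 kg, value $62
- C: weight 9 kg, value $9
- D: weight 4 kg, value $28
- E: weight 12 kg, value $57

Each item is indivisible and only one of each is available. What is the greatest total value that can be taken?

This is a 0/1 knapsack; check combinations near the capacity.
- A+B+D: weight 5+3+4=12, value 47+62+28=137
- A+B: weight 5+3=8, value 47+62=109
- B+D: weight 3+4=7, value 62+28=90
- A+D: weight 5+4=9, value 47+28=75
- B+C: weight 3+9=12, value 62+9=71
Best: $137.

$137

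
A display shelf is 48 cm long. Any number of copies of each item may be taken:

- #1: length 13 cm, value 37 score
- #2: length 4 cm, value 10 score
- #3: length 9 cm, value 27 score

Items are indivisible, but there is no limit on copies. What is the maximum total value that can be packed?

138 score

Best value-per-unit is #3 at 27/9; filling with it alone gives 5×27 = 135.
Optimal mix: 3×#1 + 1×#3 → length 48, value 138.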